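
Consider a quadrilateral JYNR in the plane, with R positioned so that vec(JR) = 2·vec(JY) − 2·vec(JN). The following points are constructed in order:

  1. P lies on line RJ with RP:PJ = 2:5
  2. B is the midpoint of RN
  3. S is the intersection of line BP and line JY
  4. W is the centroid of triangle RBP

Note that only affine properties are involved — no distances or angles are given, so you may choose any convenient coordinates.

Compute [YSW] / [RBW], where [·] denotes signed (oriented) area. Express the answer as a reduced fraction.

[YSW]:[RBW] = 165/52

Choose coordinates J = (0, 0), Y = (1, 0), N = (0, 1), R = (2, -2).
1. P lies on line RJ with RP:PJ = 2:5 ⇒ P = (10/7, -10/7)
2. B is the midpoint of RN ⇒ B = (1, -1/2)
3. S is the intersection of line BP and line JY ⇒ S = (10/13, 0)
4. W is the centroid of triangle RBP ⇒ W = (31/21, -55/42)
2·[YSW] = 55/182, 2·[RBW] = 2/21
[YSW]:[RBW] = 55/182:2/21 = 165/52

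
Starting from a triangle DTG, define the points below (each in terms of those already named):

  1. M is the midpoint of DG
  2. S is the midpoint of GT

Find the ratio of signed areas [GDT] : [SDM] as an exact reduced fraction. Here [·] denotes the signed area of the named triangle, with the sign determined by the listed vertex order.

Set D = (0, 0), T = (1, 0), G = (0, 1); any affine frame gives the same invariant.
1. M is the midpoint of DG ⇒ M = (0, 1/2)
2. S is the midpoint of GT ⇒ S = (1/2, 1/2)
2·[GDT] = 1, 2·[SDM] = -1/4
[GDT]:[SDM] = 1:-1/4 = -4

[GDT]:[SDM] = -4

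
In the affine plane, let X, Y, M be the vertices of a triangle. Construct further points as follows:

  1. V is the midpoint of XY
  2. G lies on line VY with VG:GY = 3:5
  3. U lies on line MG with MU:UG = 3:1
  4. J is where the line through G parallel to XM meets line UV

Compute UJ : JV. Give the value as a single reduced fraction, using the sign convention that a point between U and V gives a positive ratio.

UJ:JV = -11/12

Work in coordinates with X = (0, 0), Y = (1, 0), M = (0, 1).
1. V is the midpoint of XY ⇒ V = (1/2, 0)
2. G lies on line VY with VG:GY = 3:5 ⇒ G = (11/16, 0)
3. U lies on line MG with MU:UG = 3:1 ⇒ U = (33/64, 1/4)
4. J is where the line through G parallel to XM meets line UV ⇒ J = (11/16, 3)
J = U + t·(V−U) with t = -11, so UJ:JV = t:(1−t) = -11:12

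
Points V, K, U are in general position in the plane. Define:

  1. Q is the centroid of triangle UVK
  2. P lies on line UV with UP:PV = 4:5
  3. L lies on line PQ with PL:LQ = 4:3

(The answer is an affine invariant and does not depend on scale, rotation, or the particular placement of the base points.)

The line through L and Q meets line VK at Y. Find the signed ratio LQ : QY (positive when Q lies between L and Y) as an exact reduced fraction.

Work in coordinates with V = (0, 0), K = (1, 0), U = (0, 1).
1. Q is the centroid of triangle UVK ⇒ Q = (1/3, 1/3)
2. P lies on line UV with UP:PV = 4:5 ⇒ P = (0, 5/9)
3. L lies on line PQ with PL:LQ = 4:3 ⇒ L = (4/21, 3/7)
line LQ meets VK at Y = (5/6, 0)
Q = L + t·(Y−L) with t = 2/9, so LQ:QY = 2/9:7/9

LQ:QY = 2/7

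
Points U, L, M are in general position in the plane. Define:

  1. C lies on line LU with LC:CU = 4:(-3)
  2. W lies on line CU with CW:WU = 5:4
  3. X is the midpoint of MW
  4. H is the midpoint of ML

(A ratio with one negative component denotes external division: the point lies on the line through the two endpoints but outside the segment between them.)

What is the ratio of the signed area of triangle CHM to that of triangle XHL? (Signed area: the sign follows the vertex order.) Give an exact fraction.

Set U = (0, 0), L = (1, 0), M = (0, 1); any affine frame gives the same invariant.
1. C lies on line LU with LC:CU = 4:(-3) ⇒ C = (-3, 0)
2. W lies on line CU with CW:WU = 5:4 ⇒ W = (-4/3, 0)
3. X is the midpoint of MW ⇒ X = (-2/3, 1/2)
4. H is the midpoint of ML ⇒ H = (1/2, 1/2)
2·[CHM] = 2, 2·[XHL] = -7/12
[CHM]:[XHL] = 2:-7/12 = -24/7

[CHM]:[XHL] = -24/7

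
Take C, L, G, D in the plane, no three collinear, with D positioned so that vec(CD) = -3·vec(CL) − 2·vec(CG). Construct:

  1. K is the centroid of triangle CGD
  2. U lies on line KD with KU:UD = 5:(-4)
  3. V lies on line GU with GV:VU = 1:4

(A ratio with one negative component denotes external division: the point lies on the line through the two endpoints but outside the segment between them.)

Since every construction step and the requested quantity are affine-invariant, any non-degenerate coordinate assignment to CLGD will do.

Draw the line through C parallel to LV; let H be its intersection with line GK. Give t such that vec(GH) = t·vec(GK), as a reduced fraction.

t = 24/25

Set C = (0, 0), L = (1, 0), G = (0, 1), D = (-3, -2); any affine frame gives the same invariant.
1. K is the centroid of triangle CGD ⇒ K = (-1, -1/3)
2. U lies on line KD with KU:UD = 5:(-4) ⇒ U = (-11, -26/3)
3. V lies on line GU with GV:VU = 1:4 ⇒ V = (-11/5, -14/15)
through C parallel to LV: direction (-16/5, -14/15); meets GK at H = (-24/25, -7/25)
H = G + t·(K−G) with t = 24/25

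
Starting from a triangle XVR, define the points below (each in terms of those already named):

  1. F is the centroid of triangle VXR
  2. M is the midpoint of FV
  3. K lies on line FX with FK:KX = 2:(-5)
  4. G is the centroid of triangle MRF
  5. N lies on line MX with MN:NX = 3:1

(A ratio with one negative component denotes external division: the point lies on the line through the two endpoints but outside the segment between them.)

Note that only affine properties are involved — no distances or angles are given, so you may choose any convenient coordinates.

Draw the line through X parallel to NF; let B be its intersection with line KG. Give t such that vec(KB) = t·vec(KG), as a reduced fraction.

t = 5/4

Assign X = (0, 0), V = (1, 0), R = (0, 1) — the answer is frame-independent, so this choice is without loss of generality.
1. F is the centroid of triangle VXR ⇒ F = (1/3, 1/3)
2. M is the midpoint of FV ⇒ M = (2/3, 1/6)
3. K lies on line FX with FK:KX = 2:(-5) ⇒ K = (5/9, 5/9)
4. G is the centroid of triangle MRF ⇒ G = (1/3, 1/2)
5. N lies on line MX with MN:NX = 3:1 ⇒ N = (1/6, 1/24)
through X parallel to NF: direction (1/6, 7/24); meets KG at B = (5/18, 35/72)
B = K + t·(G−K) with t = 5/4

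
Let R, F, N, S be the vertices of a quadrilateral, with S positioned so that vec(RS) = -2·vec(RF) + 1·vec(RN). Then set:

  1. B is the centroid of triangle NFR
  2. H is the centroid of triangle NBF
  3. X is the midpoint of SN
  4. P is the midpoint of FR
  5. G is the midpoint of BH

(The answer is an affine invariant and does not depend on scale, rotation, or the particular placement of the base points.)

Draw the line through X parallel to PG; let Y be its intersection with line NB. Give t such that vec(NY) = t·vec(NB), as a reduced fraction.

t = -7

Set R = (0, 0), F = (1, 0), N = (0, 1), S = (-2, 1); any affine frame gives the same invariant.
1. B is the centroid of triangle NFR ⇒ B = (1/3, 1/3)
2. H is the centroid of triangle NBF ⇒ H = (4/9, 4/9)
3. X is the midpoint of SN ⇒ X = (-1, 1)
4. P is the midpoint of FR ⇒ P = (1/2, 0)
5. G is the midpoint of BH ⇒ G = (7/18, 7/18)
through X parallel to PG: direction (-1/9, 7/18); meets NB at Y = (-7/3, 17/3)
Y = N + t·(B−N) with t = -7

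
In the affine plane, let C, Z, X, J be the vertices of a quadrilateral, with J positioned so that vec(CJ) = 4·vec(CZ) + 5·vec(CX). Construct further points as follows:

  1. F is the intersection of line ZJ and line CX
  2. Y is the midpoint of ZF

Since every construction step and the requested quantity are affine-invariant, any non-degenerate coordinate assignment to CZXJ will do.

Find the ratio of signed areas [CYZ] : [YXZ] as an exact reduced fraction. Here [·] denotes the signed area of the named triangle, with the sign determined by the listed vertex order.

Set C = (0, 0), Z = (1, 0), X = (0, 1), J = (4, 5); any affine frame gives the same invariant.
1. F is the intersection of line ZJ and line CX ⇒ F = (0, -5/3)
2. Y is the midpoint of ZF ⇒ Y = (1/2, -5/6)
2·[CYZ] = 5/6, 2·[YXZ] = -4/3
[CYZ]:[YXZ] = 5/6:-4/3 = -5/8

[CYZ]:[YXZ] = -5/8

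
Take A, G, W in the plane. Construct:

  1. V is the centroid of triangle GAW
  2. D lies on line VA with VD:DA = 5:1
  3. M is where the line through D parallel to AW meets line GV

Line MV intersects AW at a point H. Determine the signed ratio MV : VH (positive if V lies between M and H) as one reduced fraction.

Choose coordinates A = (0, 0), G = (1, 0), W = (0, 1).
1. V is the centroid of triangle GAW ⇒ V = (1/3, 1/3)
2. D lies on line VA with VD:DA = 5:1 ⇒ D = (1/18, 1/18)
3. M is where the line through D parallel to AW meets line GV ⇒ M = (1/18, 17/36)
line MV meets AW at H = (0, 1/2)
V = M + t·(H−M) with t = -5, so MV:VH = -5:6

MV:VH = -5/6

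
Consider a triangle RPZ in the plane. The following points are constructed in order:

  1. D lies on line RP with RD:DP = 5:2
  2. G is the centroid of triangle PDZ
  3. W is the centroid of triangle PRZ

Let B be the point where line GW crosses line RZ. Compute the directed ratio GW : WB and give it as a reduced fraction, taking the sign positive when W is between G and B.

Work in coordinates with R = (0, 0), P = (1, 0), Z = (0, 1).
1. D lies on line RP with RD:DP = 5:2 ⇒ D = (5/7, 0)
2. G is the centroid of triangle PDZ ⇒ G = (4/7, 1/3)
3. W is the centroid of triangle PRZ ⇒ W = (1/3, 1/3)
line GW meets RZ at B = (0, 1/3)
W = G + t·(B−G) with t = 5/12, so GW:WB = 5/12:7/12

GW:WB = 5/7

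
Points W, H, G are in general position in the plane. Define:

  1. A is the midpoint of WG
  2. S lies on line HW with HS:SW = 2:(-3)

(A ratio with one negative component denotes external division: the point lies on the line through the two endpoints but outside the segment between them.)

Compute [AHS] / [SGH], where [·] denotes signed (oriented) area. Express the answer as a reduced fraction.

Assign W = (0, 0), H = (1, 0), G = (0, 1) — the answer is frame-independent, so this choice is without loss of generality.
1. A is the midpoint of WG ⇒ A = (0, 1/2)
2. S lies on line HW with HS:SW = 2:(-3) ⇒ S = (3, 0)
2·[AHS] = 1, 2·[SGH] = 2
[AHS]:[SGH] = 1:2 = 1/2

[AHS]:[SGH] = 1/2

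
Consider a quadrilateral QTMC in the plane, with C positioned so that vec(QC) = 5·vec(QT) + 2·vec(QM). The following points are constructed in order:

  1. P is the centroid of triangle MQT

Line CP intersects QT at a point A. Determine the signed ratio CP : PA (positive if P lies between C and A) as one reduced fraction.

Choose coordinates Q = (0, 0), T = (1, 0), M = (0, 1), C = (5, 2).
1. P is the centroid of triangle MQT ⇒ P = (1/3, 1/3)
line CP meets QT at A = (-3/5, 0)
P = C + t·(A−C) with t = 5/6, so CP:PA = 5/6:1/6

CP:PA = 5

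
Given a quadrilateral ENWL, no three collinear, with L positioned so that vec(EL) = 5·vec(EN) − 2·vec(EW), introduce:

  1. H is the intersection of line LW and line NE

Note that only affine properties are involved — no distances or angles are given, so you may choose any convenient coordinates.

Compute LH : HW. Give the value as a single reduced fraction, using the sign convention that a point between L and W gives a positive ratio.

LH:HW = 2

Choose coordinates E = (0, 0), N = (1, 0), W = (0, 1), L = (5, -2).
1. H is the intersection of line LW and line NE ⇒ H = (5/3, 0)
H = L + t·(W−L) with t = 2/3, so LH:HW = t:(1−t) = 2/3:1/3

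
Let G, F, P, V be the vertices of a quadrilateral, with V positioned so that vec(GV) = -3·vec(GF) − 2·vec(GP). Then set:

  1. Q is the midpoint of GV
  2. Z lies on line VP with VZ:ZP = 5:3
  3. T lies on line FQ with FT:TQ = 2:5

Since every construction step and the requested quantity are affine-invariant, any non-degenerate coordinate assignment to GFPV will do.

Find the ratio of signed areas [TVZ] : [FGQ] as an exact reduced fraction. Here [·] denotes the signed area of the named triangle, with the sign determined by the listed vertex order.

Set G = (0, 0), F = (1, 0), P = (0, 1), V = (-3, -2); any affine frame gives the same invariant.
1. Q is the midpoint of GV ⇒ Q = (-3/2, -1)
2. Z lies on line VP with VZ:ZP = 5:3 ⇒ Z = (-9/8, -1/8)
3. T lies on line FQ with FT:TQ = 2:5 ⇒ T = (2/7, -2/7)
2·[TVZ] = -165/56, 2·[FGQ] = 1
[TVZ]:[FGQ] = -165/56:1 = -165/56

[TVZ]:[FGQ] = -165/56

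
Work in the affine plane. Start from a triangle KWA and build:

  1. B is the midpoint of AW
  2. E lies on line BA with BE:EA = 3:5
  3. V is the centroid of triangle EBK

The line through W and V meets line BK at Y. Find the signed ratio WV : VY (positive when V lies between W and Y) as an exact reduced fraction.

WV:VY = -9

Assign K = (0, 0), W = (1, 0), A = (0, 1) — the answer is frame-independent, so this choice is without loss of generality.
1. B is the midpoint of AW ⇒ B = (1/2, 1/2)
2. E lies on line BA with BE:EA = 3:5 ⇒ E = (5/16, 11/16)
3. V is the centroid of triangle EBK ⇒ V = (13/48, 19/48)
line WV meets BK at Y = (19/54, 19/54)
V = W + t·(Y−W) with t = 9/8, so WV:VY = 9/8:-1/8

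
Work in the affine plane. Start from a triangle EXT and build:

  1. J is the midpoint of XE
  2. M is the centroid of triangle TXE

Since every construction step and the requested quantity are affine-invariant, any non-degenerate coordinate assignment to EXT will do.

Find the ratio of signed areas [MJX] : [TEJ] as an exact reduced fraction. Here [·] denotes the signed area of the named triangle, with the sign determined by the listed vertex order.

Assign E = (0, 0), X = (1, 0), T = (0, 1) — the answer is frame-independent, so this choice is without loss of generality.
1. J is the midpoint of XE ⇒ J = (1/2, 0)
2. M is the centroid of triangle TXE ⇒ M = (1/3, 1/3)
2·[MJX] = 1/6, 2·[TEJ] = 1/2
[MJX]:[TEJ] = 1/6:1/2 = 1/3

[MJX]:[TEJ] = 1/3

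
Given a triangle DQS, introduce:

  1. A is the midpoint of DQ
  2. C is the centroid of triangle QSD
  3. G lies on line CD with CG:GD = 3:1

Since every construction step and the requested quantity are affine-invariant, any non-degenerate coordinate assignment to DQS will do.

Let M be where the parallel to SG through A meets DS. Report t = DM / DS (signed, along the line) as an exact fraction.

Set D = (0, 0), Q = (1, 0), S = (0, 1); any affine frame gives the same invariant.
1. A is the midpoint of DQ ⇒ A = (1/2, 0)
2. C is the centroid of triangle QSD ⇒ C = (1/3, 1/3)
3. G lies on line CD with CG:GD = 3:1 ⇒ G = (1/12, 1/12)
through A parallel to SG: direction (1/12, -11/12); meets DS at M = (0, 11/2)
M = D + t·(S−D) with t = 11/2

t = 11/2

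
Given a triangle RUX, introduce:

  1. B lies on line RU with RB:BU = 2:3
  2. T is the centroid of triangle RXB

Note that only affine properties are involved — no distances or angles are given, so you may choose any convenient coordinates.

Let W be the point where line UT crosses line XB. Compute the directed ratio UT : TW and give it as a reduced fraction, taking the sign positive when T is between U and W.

Assign R = (0, 0), U = (1, 0), X = (0, 1) — the answer is frame-independent, so this choice is without loss of generality.
1. B lies on line RU with RB:BU = 2:3 ⇒ B = (2/5, 0)
2. T is the centroid of triangle RXB ⇒ T = (2/15, 1/3)
line UT meets XB at W = (16/55, 3/11)
T = U + t·(W−U) with t = 11/9, so UT:TW = 11/9:-2/9

UT:TW = -11/2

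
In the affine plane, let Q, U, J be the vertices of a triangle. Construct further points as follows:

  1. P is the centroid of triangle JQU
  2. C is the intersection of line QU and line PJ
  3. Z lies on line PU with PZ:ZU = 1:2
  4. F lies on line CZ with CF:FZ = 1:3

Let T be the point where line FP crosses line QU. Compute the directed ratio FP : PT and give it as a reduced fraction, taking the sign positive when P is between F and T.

Assign Q = (0, 0), U = (1, 0), J = (0, 1) — the answer is frame-independent, so this choice is without loss of generality.
1. P is the centroid of triangle JQU ⇒ P = (1/3, 1/3)
2. C is the intersection of line QU and line PJ ⇒ C = (1/2, 0)
3. Z lies on line PU with PZ:ZU = 1:2 ⇒ Z = (5/9, 2/9)
4. F lies on line CZ with CF:FZ = 1:3 ⇒ F = (37/72, 1/18)
line FP meets QU at T = (11/20, 0)
P = F + t·(T−F) with t = -5, so FP:PT = -5:6

FP:PT = -5/6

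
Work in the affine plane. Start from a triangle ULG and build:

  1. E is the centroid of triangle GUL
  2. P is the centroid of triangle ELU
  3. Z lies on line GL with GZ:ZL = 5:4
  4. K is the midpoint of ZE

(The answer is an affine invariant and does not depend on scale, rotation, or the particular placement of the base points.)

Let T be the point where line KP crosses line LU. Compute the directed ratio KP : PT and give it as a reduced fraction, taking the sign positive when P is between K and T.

Choose coordinates U = (0, 0), L = (1, 0), G = (0, 1).
1. E is the centroid of triangle GUL ⇒ E = (1/3, 1/3)
2. P is the centroid of triangle ELU ⇒ P = (4/9, 1/9)
3. Z lies on line GL with GZ:ZL = 5:4 ⇒ Z = (5/9, 4/9)
4. K is the midpoint of ZE ⇒ K = (4/9, 7/18)
line KP meets LU at T = (4/9, 0)
P = K + t·(T−K) with t = 5/7, so KP:PT = 5/7:2/7

KP:PT = 5/2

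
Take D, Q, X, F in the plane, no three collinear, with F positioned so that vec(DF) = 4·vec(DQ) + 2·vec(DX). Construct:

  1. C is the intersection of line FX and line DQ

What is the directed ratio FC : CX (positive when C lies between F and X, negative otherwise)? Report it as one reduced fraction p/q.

Assign D = (0, 0), Q = (1, 0), X = (0, 1), F = (4, 2) — the answer is frame-independent, so this choice is without loss of generality.
1. C is the intersection of line FX and line DQ ⇒ C = (-4, 0)
C = F + t·(X−F) with t = 2, so FC:CX = t:(1−t) = 2:-1

FC:CX = -2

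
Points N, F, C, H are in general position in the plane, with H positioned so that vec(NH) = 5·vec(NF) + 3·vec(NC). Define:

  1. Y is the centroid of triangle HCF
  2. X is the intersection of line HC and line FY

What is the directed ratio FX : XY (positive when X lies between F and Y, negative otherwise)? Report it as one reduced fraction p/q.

FX:XY = -3

Choose coordinates N = (0, 0), F = (1, 0), C = (0, 1), H = (5, 3).
1. Y is the centroid of triangle HCF ⇒ Y = (2, 4/3)
2. X is the intersection of line HC and line FY ⇒ X = (5/2, 2)
X = F + t·(Y−F) with t = 3/2, so FX:XY = t:(1−t) = 3/2:-1/2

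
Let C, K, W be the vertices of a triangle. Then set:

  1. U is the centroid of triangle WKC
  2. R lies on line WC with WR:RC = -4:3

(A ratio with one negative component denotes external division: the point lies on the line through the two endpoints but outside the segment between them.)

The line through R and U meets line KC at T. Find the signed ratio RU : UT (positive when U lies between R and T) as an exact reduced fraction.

Set C = (0, 0), K = (1, 0), W = (0, 1); any affine frame gives the same invariant.
1. U is the centroid of triangle WKC ⇒ U = (1/3, 1/3)
2. R lies on line WC with WR:RC = -4:3 ⇒ R = (0, -3)
line RU meets KC at T = (3/10, 0)
U = R + t·(T−R) with t = 10/9, so RU:UT = 10/9:-1/9

RU:UT = -10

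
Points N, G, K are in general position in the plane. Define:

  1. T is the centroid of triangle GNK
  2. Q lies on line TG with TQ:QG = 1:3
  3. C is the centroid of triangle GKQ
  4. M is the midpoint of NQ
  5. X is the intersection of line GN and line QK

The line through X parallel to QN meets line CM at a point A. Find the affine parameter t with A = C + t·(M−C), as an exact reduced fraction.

Work in coordinates with N = (0, 0), G = (1, 0), K = (0, 1).
1. T is the centroid of triangle GNK ⇒ T = (1/3, 1/3)
2. Q lies on line TG with TQ:QG = 1:3 ⇒ Q = (1/2, 1/4)
3. C is the centroid of triangle GKQ ⇒ C = (1/2, 5/12)
4. M is the midpoint of NQ ⇒ M = (1/4, 1/8)
5. X is the intersection of line GN and line QK ⇒ X = (2/3, 0)
through X parallel to QN: direction (-1/2, -1/4); meets CM at A = (-1/4, -11/24)
A = C + t·(M−C) with t = 3

t = 3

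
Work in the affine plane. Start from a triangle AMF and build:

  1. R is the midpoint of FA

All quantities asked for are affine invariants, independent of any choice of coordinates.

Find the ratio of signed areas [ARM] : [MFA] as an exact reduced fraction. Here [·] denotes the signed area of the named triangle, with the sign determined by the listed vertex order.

Choose coordinates A = (0, 0), M = (1, 0), F = (0, 1).
1. R is the midpoint of FA ⇒ R = (0, 1/2)
2·[ARM] = -1/2, 2·[MFA] = 1
[ARM]:[MFA] = -1/2:1 = -1/2

[ARM]:[MFA] = -1/2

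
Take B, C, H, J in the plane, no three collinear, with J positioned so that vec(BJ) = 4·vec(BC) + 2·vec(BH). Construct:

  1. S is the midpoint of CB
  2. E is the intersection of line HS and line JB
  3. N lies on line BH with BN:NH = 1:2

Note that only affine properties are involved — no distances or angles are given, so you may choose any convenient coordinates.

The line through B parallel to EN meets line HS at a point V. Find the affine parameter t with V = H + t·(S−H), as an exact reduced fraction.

t = 6/5

Choose coordinates B = (0, 0), C = (1, 0), H = (0, 1), J = (4, 2).
1. S is the midpoint of CB ⇒ S = (1/2, 0)
2. E is the intersection of line HS and line JB ⇒ E = (2/5, 1/5)
3. N lies on line BH with BN:NH = 1:2 ⇒ N = (0, 1/3)
through B parallel to EN: direction (-2/5, 2/15); meets HS at V = (3/5, -1/5)
V = H + t·(S−H) with t = 6/5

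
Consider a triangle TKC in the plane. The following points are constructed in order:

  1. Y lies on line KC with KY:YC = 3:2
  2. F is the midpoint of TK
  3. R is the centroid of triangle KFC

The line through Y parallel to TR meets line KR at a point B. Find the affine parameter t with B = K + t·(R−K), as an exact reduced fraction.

Set T = (0, 0), K = (1, 0), C = (0, 1); any affine frame gives the same invariant.
1. Y lies on line KC with KY:YC = 3:2 ⇒ Y = (2/5, 3/5)
2. F is the midpoint of TK ⇒ F = (1/2, 0)
3. R is the centroid of triangle KFC ⇒ R = (1/2, 1/3)
through Y parallel to TR: direction (1/2, 1/3); meets KR at B = (1/4, 1/2)
B = K + t·(R−K) with t = 3/2

t = 3/2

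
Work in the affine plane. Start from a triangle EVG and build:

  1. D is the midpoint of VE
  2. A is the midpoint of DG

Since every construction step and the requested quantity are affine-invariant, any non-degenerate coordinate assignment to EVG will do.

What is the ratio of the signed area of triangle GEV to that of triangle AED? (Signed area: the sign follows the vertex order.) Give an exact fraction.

[GEV]:[AED] = 4

Assign E = (0, 0), V = (1, 0), G = (0, 1) — the answer is frame-independent, so this choice is without loss of generality.
1. D is the midpoint of VE ⇒ D = (1/2, 0)
2. A is the midpoint of DG ⇒ A = (1/4, 1/2)
2·[GEV] = 1, 2·[AED] = 1/4
[GEV]:[AED] = 1:1/4 = 4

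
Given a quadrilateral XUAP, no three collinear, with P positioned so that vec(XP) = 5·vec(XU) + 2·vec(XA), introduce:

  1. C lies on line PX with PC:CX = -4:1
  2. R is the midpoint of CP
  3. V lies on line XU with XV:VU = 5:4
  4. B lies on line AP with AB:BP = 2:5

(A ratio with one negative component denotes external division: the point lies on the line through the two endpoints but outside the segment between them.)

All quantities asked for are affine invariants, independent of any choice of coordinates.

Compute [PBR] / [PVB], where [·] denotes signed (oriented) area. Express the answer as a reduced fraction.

Set X = (0, 0), U = (1, 0), A = (0, 1), P = (5, 2); any affine frame gives the same invariant.
1. C lies on line PX with PC:CX = -4:1 ⇒ C = (-5/3, -2/3)
2. R is the midpoint of CP ⇒ R = (5/3, 2/3)
3. V lies on line XU with XV:VU = 5:4 ⇒ V = (5/9, 0)
4. B lies on line AP with AB:BP = 2:5 ⇒ B = (10/7, 9/7)
2·[PBR] = 50/21, 2·[PVB] = -250/63
[PBR]:[PVB] = 50/21:-250/63 = -3/5

[PBR]:[PVB] = -3/5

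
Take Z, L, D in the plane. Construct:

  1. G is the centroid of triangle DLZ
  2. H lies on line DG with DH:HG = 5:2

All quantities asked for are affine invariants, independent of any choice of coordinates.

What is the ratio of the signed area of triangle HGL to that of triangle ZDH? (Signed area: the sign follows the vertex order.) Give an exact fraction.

Assign Z = (0, 0), L = (1, 0), D = (0, 1) — the answer is frame-independent, so this choice is without loss of generality.
1. G is the centroid of triangle DLZ ⇒ G = (1/3, 1/3)
2. H lies on line DG with DH:HG = 5:2 ⇒ H = (5/21, 11/21)
2·[HGL] = 2/21, 2·[ZDH] = -5/21
[HGL]:[ZDH] = 2/21:-5/21 = -2/5

[HGL]:[ZDH] = -2/5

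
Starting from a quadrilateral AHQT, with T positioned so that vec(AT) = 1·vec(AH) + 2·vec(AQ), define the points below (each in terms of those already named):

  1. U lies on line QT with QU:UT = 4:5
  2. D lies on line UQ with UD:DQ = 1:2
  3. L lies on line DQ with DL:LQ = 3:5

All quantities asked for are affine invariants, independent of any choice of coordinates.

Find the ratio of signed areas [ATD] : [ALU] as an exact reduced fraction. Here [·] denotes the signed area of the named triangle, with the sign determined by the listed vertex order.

Set A = (0, 0), H = (1, 0), Q = (0, 1), T = (1, 2); any affine frame gives the same invariant.
1. U lies on line QT with QU:UT = 4:5 ⇒ U = (4/9, 13/9)
2. D lies on line UQ with UD:DQ = 1:2 ⇒ D = (8/27, 35/27)
3. L lies on line DQ with DL:LQ = 3:5 ⇒ L = (5/27, 32/27)
2·[ATD] = 19/27, 2·[ALU] = -7/27
[ATD]:[ALU] = 19/27:-7/27 = -19/7

[ATD]:[ALU] = -19/7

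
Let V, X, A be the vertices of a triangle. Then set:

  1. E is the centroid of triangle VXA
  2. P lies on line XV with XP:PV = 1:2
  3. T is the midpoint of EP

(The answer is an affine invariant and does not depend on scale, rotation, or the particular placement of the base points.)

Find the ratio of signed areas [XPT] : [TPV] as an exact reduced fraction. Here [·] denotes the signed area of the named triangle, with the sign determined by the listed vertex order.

Assign V = (0, 0), X = (1, 0), A = (0, 1) — the answer is frame-independent, so this choice is without loss of generality.
1. E is the centroid of triangle VXA ⇒ E = (1/3, 1/3)
2. P lies on line XV with XP:PV = 1:2 ⇒ P = (2/3, 0)
3. T is the midpoint of EP ⇒ T = (1/2, 1/6)
2·[XPT] = -1/18, 2·[TPV] = -1/9
[XPT]:[TPV] = -1/18:-1/9 = 1/2

[XPT]:[TPV] = 1/2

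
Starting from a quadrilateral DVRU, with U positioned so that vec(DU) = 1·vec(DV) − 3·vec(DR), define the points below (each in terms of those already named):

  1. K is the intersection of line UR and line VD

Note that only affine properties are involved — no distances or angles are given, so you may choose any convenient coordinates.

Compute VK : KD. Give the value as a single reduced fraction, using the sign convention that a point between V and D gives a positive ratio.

VK:KD = 3

Set D = (0, 0), V = (1, 0), R = (0, 1), U = (1, -3); any affine frame gives the same invariant.
1. K is the intersection of line UR and line VD ⇒ K = (1/4, 0)
K = V + t·(D−V) with t = 3/4, so VK:KD = t:(1−t) = 3/4:1/4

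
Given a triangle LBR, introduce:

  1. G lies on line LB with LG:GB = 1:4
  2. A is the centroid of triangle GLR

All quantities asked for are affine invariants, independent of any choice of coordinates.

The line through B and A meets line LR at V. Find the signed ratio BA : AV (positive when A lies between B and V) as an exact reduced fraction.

Choose coordinates L = (0, 0), B = (1, 0), R = (0, 1).
1. G lies on line LB with LG:GB = 1:4 ⇒ G = (1/5, 0)
2. A is the centroid of triangle GLR ⇒ A = (1/15, 1/3)
line BA meets LR at V = (0, 5/14)
A = B + t·(V−B) with t = 14/15, so BA:AV = 14/15:1/15

BA:AV = 14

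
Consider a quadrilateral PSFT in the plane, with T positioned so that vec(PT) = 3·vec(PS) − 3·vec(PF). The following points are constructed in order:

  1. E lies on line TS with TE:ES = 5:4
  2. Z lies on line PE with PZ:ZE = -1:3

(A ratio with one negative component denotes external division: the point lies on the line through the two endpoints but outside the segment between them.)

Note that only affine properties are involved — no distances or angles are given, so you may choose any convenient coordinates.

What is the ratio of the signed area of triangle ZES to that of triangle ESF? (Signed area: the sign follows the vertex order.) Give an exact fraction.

[ZES]:[ESF] = 9/2

Assign P = (0, 0), S = (1, 0), F = (0, 1), T = (3, -3) — the answer is frame-independent, so this choice is without loss of generality.
1. E lies on line TS with TE:ES = 5:4 ⇒ E = (17/9, -4/3)
2. Z lies on line PE with PZ:ZE = -1:3 ⇒ Z = (-17/18, 2/3)
2·[ZES] = 2, 2·[ESF] = 4/9
[ZES]:[ESF] = 2:4/9 = 9/2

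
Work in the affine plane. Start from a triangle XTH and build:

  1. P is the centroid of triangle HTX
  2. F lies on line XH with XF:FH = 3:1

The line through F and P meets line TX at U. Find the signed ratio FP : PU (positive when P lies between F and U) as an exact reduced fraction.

Assign X = (0, 0), T = (1, 0), H = (0, 1) — the answer is frame-independent, so this choice is without loss of generality.
1. P is the centroid of triangle HTX ⇒ P = (1/3, 1/3)
2. F lies on line XH with XF:FH = 3:1 ⇒ F = (0, 3/4)
line FP meets TX at U = (3/5, 0)
P = F + t·(U−F) with t = 5/9, so FP:PU = 5/9:4/9

FP:PU = 5/4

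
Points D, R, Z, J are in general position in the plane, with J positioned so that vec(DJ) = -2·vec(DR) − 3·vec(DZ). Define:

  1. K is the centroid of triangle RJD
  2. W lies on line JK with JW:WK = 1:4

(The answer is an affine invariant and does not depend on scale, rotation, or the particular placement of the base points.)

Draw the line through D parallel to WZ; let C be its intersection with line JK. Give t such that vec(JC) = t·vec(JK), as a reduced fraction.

t = 33/40

Assign D = (0, 0), R = (1, 0), Z = (0, 1), J = (-2, -3) — the answer is frame-independent, so this choice is without loss of generality.
1. K is the centroid of triangle RJD ⇒ K = (-1/3, -1)
2. W lies on line JK with JW:WK = 1:4 ⇒ W = (-5/3, -13/5)
through D parallel to WZ: direction (5/3, 18/5); meets JK at C = (-5/8, -27/20)
C = J + t·(K−J) with t = 33/40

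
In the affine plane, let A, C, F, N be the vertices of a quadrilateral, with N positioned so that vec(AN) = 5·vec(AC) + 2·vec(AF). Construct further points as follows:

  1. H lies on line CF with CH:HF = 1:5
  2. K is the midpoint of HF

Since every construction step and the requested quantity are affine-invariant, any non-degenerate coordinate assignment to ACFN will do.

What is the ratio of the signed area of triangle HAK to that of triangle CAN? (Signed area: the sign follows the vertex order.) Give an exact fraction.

Assign A = (0, 0), C = (1, 0), F = (0, 1), N = (5, 2) — the answer is frame-independent, so this choice is without loss of generality.
1. H lies on line CF with CH:HF = 1:5 ⇒ H = (5/6, 1/6)
2. K is the midpoint of HF ⇒ K = (5/12, 7/12)
2·[HAK] = -5/12, 2·[CAN] = -2
[HAK]:[CAN] = -5/12:-2 = 5/24

[HAK]:[CAN] = 5/24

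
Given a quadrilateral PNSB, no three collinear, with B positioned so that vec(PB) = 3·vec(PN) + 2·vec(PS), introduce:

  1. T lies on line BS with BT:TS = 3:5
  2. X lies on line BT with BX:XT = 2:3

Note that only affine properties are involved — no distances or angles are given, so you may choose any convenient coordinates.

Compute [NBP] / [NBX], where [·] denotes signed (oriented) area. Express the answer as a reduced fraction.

Work in coordinates with P = (0, 0), N = (1, 0), S = (0, 1), B = (3, 2).
1. T lies on line BS with BT:TS = 3:5 ⇒ T = (15/8, 13/8)
2. X lies on line BT with BX:XT = 2:3 ⇒ X = (51/20, 37/20)
2·[NBP] = 2, 2·[NBX] = 3/5
[NBP]:[NBX] = 2:3/5 = 10/3

[NBP]:[NBX] = 10/3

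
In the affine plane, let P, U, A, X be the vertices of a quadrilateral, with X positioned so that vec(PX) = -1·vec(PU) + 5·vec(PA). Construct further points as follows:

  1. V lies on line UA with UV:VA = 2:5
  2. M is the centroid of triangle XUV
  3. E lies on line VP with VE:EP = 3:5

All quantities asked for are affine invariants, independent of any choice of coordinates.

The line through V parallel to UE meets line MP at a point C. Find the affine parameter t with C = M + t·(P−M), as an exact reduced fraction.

Choose coordinates P = (0, 0), U = (1, 0), A = (0, 1), X = (-1, 5).
1. V lies on line UA with UV:VA = 2:5 ⇒ V = (5/7, 2/7)
2. M is the centroid of triangle XUV ⇒ M = (5/21, 37/21)
3. E lies on line VP with VE:EP = 3:5 ⇒ E = (25/56, 5/28)
through V parallel to UE: direction (-31/56, 5/28); meets MP at C = (80/1197, 592/1197)
C = M + t·(P−M) with t = 41/57

t = 41/57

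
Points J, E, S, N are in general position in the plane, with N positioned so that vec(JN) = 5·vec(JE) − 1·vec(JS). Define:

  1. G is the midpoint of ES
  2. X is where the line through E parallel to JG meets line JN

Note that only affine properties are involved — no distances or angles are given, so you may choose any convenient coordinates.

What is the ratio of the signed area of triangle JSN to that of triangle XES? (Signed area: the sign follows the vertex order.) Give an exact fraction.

Choose coordinates J = (0, 0), E = (1, 0), S = (0, 1), N = (5, -1).
1. G is the midpoint of ES ⇒ G = (1/2, 1/2)
2. X is where the line through E parallel to JG meets line JN ⇒ X = (5/6, -1/6)
2·[JSN] = -5, 2·[XES] = 1/3
[JSN]:[XES] = -5:1/3 = -15

[JSN]:[XES] = -15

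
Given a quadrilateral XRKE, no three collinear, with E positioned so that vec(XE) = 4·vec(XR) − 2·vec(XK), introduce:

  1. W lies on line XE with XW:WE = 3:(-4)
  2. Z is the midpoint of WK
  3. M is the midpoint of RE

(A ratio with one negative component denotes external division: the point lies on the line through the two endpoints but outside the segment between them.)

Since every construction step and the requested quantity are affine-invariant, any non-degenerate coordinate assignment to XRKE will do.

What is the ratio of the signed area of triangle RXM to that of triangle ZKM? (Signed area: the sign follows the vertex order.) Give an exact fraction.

[RXM]:[ZKM] = -4/23

Set X = (0, 0), R = (1, 0), K = (0, 1), E = (4, -2); any affine frame gives the same invariant.
1. W lies on line XE with XW:WE = 3:(-4) ⇒ W = (-12, 6)
2. Z is the midpoint of WK ⇒ Z = (-6, 7/2)
3. M is the midpoint of RE ⇒ M = (5/2, -1)
2·[RXM] = 1, 2·[ZKM] = -23/4
[RXM]:[ZKM] = 1:-23/4 = -4/23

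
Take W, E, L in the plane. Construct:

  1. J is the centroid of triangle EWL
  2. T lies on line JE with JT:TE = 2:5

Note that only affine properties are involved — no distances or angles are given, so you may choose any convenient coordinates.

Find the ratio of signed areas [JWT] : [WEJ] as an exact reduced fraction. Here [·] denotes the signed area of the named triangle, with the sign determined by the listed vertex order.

Work in coordinates with W = (0, 0), E = (1, 0), L = (0, 1).
1. J is the centroid of triangle EWL ⇒ J = (1/3, 1/3)
2. T lies on line JE with JT:TE = 2:5 ⇒ T = (11/21, 5/21)
2·[JWT] = 2/21, 2·[WEJ] = 1/3
[JWT]:[WEJ] = 2/21:1/3 = 2/7

[JWT]:[WEJ] = 2/7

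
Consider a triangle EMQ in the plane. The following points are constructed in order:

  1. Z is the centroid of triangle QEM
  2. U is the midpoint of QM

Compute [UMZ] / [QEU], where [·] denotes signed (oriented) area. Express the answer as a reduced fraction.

[UMZ]:[QEU] = -1/3

Assign E = (0, 0), M = (1, 0), Q = (0, 1) — the answer is frame-independent, so this choice is without loss of generality.
1. Z is the centroid of triangle QEM ⇒ Z = (1/3, 1/3)
2. U is the midpoint of QM ⇒ U = (1/2, 1/2)
2·[UMZ] = -1/6, 2·[QEU] = 1/2
[UMZ]:[QEU] = -1/6:1/2 = -1/3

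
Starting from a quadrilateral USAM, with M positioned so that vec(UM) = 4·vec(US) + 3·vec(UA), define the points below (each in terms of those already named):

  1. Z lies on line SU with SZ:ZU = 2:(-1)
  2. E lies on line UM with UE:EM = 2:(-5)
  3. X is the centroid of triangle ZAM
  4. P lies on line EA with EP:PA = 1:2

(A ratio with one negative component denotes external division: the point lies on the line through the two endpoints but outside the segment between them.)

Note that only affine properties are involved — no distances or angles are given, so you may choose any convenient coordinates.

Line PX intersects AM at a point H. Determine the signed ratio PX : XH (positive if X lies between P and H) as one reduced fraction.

PX:XH = 17/3

Assign U = (0, 0), S = (1, 0), A = (0, 1), M = (4, 3) — the answer is frame-independent, so this choice is without loss of generality.
1. Z lies on line SU with SZ:ZU = 2:(-1) ⇒ Z = (-1, 0)
2. E lies on line UM with UE:EM = 2:(-5) ⇒ E = (-8/3, -2)
3. X is the centroid of triangle ZAM ⇒ X = (1, 4/3)
4. P lies on line EA with EP:PA = 1:2 ⇒ P = (-16/9, -1)
line PX meets AM at H = (76/51, 89/51)
X = P + t·(H−P) with t = 17/20, so PX:XH = 17/20:3/20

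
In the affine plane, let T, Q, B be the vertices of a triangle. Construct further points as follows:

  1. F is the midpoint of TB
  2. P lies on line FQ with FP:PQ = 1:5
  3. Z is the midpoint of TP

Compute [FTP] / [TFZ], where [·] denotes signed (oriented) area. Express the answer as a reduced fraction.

[FTP]:[TFZ] = -2

Work in coordinates with T = (0, 0), Q = (1, 0), B = (0, 1).
1. F is the midpoint of TB ⇒ F = (0, 1/2)
2. P lies on line FQ with FP:PQ = 1:5 ⇒ P = (1/6, 5/12)
3. Z is the midpoint of TP ⇒ Z = (1/12, 5/24)
2·[FTP] = 1/12, 2·[TFZ] = -1/24
[FTP]:[TFZ] = 1/12:-1/24 = -2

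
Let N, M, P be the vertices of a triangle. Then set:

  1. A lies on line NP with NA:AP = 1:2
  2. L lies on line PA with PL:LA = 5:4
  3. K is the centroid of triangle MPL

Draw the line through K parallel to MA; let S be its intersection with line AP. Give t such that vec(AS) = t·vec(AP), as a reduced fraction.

t = 13/27

Assign N = (0, 0), M = (1, 0), P = (0, 1) — the answer is frame-independent, so this choice is without loss of generality.
1. A lies on line NP with NA:AP = 1:2 ⇒ A = (0, 1/3)
2. L lies on line PA with PL:LA = 5:4 ⇒ L = (0, 17/27)
3. K is the centroid of triangle MPL ⇒ K = (1/3, 44/81)
through K parallel to MA: direction (-1, 1/3); meets AP at S = (0, 53/81)
S = A + t·(P−A) with t = 13/27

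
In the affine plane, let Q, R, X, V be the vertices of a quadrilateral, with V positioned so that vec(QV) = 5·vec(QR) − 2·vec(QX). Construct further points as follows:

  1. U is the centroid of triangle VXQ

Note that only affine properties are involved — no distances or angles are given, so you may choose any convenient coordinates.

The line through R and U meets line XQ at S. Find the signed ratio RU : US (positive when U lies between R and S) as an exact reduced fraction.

RU:US = -2/5

Work in coordinates with Q = (0, 0), R = (1, 0), X = (0, 1), V = (5, -2).
1. U is the centroid of triangle VXQ ⇒ U = (5/3, -1/3)
line RU meets XQ at S = (0, 1/2)
U = R + t·(S−R) with t = -2/3, so RU:US = -2/3:5/3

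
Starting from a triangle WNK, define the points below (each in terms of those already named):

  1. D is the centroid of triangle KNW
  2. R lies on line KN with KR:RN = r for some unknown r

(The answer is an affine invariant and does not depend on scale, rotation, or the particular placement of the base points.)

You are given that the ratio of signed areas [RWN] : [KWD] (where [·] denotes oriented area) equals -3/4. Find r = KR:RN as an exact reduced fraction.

Work in coordinates with W = (0, 0), N = (1, 0), K = (0, 1).
1. D is the centroid of triangle KNW ⇒ D = (1/3, 1/3)
2. With KR:RN = r, write λ = r/(r+1) so R = K + λ·(N−K); R is affine-linear in λ
Every point depending on R is an affine combination of R and λ-independent points, so each such coordinate is linear in λ; the λ² term in each signed area is a multiple of (N−K)×(N−K) = 0, so 2·[RWN] and 2·[KWD] are each linear in λ. Evaluating at λ=0 and λ=1:
  2·[RWN] = −λ + 1,   2·[KWD] = 1/3
So [RWN]:[KWD] = (−λ + 1) / (1/3). Setting this equal to -3/4:
  −λ + 1 = -3/4·(1/3)  ⇒  λ = 5/4
Then r = λ/(1−λ) = (5/4)/(-1/4) = -5. Check: with r = -5, R = (5/4, -1/4) and [RWN]:[KWD] = -3/4 as required.

r = -5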